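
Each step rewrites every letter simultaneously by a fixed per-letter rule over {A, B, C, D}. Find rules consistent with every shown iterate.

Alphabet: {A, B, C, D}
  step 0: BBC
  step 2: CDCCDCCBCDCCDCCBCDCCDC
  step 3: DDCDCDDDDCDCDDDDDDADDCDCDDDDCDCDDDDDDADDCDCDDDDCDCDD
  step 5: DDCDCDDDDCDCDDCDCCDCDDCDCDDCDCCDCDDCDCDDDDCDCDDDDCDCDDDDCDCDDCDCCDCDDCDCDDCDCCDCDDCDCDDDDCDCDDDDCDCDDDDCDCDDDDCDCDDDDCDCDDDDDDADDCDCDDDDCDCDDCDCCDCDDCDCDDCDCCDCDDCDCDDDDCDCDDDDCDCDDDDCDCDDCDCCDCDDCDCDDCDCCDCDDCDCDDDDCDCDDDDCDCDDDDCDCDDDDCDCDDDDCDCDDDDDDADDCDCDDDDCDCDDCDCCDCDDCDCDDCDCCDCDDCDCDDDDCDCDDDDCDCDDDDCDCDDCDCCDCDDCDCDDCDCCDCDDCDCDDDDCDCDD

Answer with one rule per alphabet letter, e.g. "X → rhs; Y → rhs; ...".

A->CB, B->DDA, C->DD, D->CDC

  step 2 ⇒ step 3: CDCCDCCBCDCCDCCBCDCCDC ⇒ DD·CDC·DD·DD·CDC·DD·DD·DDA·DD·CDC·DD·DD·CDC·DD·DD·DDA·DD·CDC·DD·DD·CDC·DD
    B ↦ DDA
    C ↦ DD
    D ↦ CDC
    A ↦ CB  (constrained at step 3)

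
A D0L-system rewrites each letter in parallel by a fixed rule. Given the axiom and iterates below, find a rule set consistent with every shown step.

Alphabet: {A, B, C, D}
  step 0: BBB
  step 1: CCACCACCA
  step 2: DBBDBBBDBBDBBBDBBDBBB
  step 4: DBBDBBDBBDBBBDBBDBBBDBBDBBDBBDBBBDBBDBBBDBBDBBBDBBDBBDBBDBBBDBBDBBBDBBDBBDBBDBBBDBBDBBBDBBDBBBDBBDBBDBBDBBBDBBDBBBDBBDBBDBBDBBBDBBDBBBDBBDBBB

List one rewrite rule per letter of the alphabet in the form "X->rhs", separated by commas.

  step 1 ⇒ step 2: CCACCACCA ⇒ DBB·DBB·B·DBB·DBB·B·DBB·DBB·B
    A ↦ B
    C ↦ DBB
  step 0 ⇒ step 1: BBB ⇒ CCA·CCA·CCA
    B ↦ CCA
    D ↦ CC  (constrained at step 2)

A->B, B->CCA, C->DBB, D->CC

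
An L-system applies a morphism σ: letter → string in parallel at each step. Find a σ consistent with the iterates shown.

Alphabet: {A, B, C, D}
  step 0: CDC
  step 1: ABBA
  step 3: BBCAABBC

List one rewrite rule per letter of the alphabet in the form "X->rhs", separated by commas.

A->DB, B->C, C->A, D->BB

  step 0 ⇒ step 1: CDC ⇒ A·BB·A
    C ↦ A
    D ↦ BB
    A ↦ DB  (constrained at step 1)
    B ↦ C  (constrained at step 1)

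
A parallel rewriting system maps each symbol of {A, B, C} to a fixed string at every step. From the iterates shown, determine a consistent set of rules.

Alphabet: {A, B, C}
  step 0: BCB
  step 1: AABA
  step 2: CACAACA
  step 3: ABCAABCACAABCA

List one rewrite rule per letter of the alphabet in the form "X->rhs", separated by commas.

  step 2 ⇒ step 3: CACAACA ⇒ AB·CA·AB·CA·CA·AB·CA
    A ↦ CA
    C ↦ AB
  step 0 ⇒ step 1: BCB ⇒ A·AB·A
    B ↦ A

A->CA, B->A, C->AB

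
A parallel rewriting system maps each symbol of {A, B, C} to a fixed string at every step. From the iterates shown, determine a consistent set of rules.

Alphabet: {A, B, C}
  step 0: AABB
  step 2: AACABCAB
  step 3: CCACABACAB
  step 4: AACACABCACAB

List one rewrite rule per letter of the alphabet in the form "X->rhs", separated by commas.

A->C, B->AB, C->A

  step 3 ⇒ step 4: CCACABACAB ⇒ A·A·C·A·C·AB·C·A·C·AB
    A ↦ C
    B ↦ AB
    C ↦ A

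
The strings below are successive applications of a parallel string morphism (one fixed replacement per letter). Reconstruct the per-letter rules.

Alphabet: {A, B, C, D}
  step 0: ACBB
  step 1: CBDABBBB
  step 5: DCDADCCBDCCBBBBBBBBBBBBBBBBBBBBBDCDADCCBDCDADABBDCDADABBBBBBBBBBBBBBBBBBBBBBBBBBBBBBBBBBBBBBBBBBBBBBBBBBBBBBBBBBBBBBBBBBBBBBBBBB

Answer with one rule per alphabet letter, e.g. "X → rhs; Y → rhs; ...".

A->CB, B->BB, C->DA, D->DC

  step 0 ⇒ step 1: ACBB ⇒ CB·DA·BB·BB
    A ↦ CB
    B ↦ BB
    C ↦ DA
    D ↦ DC  (constrained at step 1)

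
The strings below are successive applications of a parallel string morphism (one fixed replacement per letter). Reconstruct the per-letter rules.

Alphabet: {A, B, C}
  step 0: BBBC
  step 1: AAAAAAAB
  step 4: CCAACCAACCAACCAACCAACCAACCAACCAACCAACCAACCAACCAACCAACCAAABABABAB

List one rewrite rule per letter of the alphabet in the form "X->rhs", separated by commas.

A->CC, B->AA, C->AB

  step 0 ⇒ step 1: BBBC ⇒ AA·AA·AA·AB
    B ↦ AA
    C ↦ AB
    A ↦ CC  (constrained at step 1)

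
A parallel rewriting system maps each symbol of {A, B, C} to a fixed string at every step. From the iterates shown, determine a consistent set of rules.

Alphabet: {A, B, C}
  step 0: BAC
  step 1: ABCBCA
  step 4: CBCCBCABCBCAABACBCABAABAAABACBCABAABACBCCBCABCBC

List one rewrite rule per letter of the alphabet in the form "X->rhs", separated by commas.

A->CBC, B->AB, C->A

  step 0 ⇒ step 1: BAC ⇒ AB·CBC·A
    A ↦ CBC
    B ↦ AB
    C ↦ A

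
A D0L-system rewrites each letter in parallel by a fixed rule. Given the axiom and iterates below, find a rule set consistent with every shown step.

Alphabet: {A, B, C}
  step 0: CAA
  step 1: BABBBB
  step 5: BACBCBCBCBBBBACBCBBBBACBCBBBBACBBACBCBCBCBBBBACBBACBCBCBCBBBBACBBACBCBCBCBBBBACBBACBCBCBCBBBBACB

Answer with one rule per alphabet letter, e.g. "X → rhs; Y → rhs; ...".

  step 0 ⇒ step 1: CAA ⇒ BA·BB·BB
    A ↦ BB
    C ↦ BA
    B ↦ CB  (constrained at step 1)

A->BB, B->CB, C->BA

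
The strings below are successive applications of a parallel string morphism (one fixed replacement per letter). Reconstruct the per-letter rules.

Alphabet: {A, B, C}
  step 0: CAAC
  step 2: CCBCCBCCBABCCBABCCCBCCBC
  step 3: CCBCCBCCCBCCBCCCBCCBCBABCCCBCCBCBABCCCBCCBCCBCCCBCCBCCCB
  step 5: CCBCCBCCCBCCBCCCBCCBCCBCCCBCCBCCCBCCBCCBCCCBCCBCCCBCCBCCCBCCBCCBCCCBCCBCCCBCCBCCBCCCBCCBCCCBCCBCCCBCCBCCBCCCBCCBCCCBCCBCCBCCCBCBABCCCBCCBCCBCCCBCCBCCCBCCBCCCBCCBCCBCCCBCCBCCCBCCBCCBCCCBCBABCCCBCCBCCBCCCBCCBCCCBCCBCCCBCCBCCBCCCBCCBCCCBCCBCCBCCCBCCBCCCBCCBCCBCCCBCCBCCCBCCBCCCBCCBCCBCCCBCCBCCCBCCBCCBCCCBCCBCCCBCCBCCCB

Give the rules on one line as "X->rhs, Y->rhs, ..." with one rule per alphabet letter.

  step 2 ⇒ step 3: CCBCCBCCBABCCBABCCCBCCBC ⇒ CCB·CCB·C·CCB·CCB·C·CCB·CCB·C·BAB·C·CCB·CCB·C·BAB·C·CCB·CCB·CCB·C·CCB·CCB·C·CCB
    A ↦ BAB
    B ↦ C
    C ↦ CCB

A->BAB, B->C, C->CCB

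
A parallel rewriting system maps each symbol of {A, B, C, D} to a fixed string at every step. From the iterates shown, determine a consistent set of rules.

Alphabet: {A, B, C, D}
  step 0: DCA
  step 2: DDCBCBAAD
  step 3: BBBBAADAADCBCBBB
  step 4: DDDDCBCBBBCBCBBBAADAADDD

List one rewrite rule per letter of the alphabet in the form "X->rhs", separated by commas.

  step 3 ⇒ step 4: BBBBAADAADCBCBBB ⇒ D·D·D·D·CB·CB·BB·CB·CB·BB·AA·D·AA·D·D·D
    A ↦ CB
    B ↦ D
    C ↦ AA
    D ↦ BB

A->CB, B->D, C->AA, D->BB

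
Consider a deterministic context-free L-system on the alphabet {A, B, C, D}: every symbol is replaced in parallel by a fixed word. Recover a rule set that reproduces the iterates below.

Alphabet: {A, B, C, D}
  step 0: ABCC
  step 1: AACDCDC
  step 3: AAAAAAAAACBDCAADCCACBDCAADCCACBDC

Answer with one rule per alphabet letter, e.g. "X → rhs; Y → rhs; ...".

  step 0 ⇒ step 1: ABCC ⇒ AA·C·DC·DC
    A ↦ AA
    B ↦ C
    C ↦ DC
    D ↦ ACB  (constrained at step 1)

A->AA, B->C, C->DC, D->ACB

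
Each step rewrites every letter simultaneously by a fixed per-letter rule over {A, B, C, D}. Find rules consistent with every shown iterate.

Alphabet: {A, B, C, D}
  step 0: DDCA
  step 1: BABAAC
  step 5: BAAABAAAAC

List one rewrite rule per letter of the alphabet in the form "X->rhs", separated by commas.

  step 0 ⇒ step 1: DDCA ⇒ BA·BA·A·C
    A ↦ C
    C ↦ A
    D ↦ BA
    B ↦ D  (constrained at step 1)

A->C, B->D, C->A, D->BA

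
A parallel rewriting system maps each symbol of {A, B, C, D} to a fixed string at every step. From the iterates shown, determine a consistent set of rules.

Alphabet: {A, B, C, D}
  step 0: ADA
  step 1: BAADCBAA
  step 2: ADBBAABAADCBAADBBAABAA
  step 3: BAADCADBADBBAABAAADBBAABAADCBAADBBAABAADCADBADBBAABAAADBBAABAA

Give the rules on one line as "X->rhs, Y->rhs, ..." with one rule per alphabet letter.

  step 2 ⇒ step 3: ADBBAABAADCBAADBBAABAA ⇒ BAA·DC·ADB·ADB·BAA·BAA·ADB·BAA·BAA·DC·BA·ADB·BAA·BAA·DC·ADB·ADB·BAA·BAA·ADB·BAA·BAA
    A ↦ BAA
    B ↦ ADB
    C ↦ BA
    D ↦ DC

A->BAA, B->ADB, C->BA, D->DC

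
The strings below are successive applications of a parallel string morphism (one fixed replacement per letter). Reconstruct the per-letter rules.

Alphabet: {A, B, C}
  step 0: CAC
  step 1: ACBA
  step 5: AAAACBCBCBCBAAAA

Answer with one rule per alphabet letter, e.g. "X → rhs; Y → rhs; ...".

A->CB, B->A, C->A

  step 0 ⇒ step 1: CAC ⇒ A·CB·A
    A ↦ CB
    C ↦ A
    B ↦ A  (constrained at step 1)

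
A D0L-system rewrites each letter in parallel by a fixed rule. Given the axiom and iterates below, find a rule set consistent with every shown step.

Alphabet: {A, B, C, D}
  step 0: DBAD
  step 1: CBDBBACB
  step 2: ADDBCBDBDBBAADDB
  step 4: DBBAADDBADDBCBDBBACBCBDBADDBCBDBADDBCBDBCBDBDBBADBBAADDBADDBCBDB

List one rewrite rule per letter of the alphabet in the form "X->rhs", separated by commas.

A->BA, B->DB, C->AD, D->CB

  step 1 ⇒ step 2: CBDBBACB ⇒ AD·DB·CB·DB·DB·BA·AD·DB
    A ↦ BA
    B ↦ DB
    C ↦ AD
    D ↦ CB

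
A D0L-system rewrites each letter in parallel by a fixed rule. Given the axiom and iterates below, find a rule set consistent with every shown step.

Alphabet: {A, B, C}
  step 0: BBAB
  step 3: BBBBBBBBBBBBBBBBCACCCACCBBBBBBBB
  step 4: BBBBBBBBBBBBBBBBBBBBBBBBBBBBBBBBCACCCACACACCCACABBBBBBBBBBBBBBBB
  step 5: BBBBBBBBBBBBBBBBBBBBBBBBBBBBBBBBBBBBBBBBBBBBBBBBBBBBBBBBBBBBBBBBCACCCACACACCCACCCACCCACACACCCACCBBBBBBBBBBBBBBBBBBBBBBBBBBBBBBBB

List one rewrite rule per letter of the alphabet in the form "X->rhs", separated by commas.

  step 4 ⇒ step 5: BBBBBBBBBBBBBBBBBBBBBBBBBBBBBBBBCACCCACACACCCACABBBBBBBBBBBBBBBB ⇒ BB·BB·BB·BB·BB·BB·BB·BB·BB·BB·BB·BB·BB·BB·BB·BB·BB·BB·BB·BB·BB·BB·BB·BB·BB·BB·BB·BB·BB·BB·BB·BB·CA·CC·CA·CA·CA·CC·CA·CC·CA·CC·CA·CA·CA·CC·CA·CC·BB·BB·BB·BB·BB·BB·BB·BB·BB·BB·BB·BB·BB·BB·BB·BB
    A ↦ CC
    B ↦ BB
    C ↦ CA

A->CC, B->BB, C->CA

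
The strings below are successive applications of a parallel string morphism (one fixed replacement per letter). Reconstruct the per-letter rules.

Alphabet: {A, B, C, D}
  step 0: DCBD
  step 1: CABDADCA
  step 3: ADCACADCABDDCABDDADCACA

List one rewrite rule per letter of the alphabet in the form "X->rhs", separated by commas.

  step 0 ⇒ step 1: DCBD ⇒ CA·BD·AD·CA
    B ↦ AD
    C ↦ BD
    D ↦ CA
    A ↦ D  (constrained at step 1)

A->D, B->AD, C->BD, D->CA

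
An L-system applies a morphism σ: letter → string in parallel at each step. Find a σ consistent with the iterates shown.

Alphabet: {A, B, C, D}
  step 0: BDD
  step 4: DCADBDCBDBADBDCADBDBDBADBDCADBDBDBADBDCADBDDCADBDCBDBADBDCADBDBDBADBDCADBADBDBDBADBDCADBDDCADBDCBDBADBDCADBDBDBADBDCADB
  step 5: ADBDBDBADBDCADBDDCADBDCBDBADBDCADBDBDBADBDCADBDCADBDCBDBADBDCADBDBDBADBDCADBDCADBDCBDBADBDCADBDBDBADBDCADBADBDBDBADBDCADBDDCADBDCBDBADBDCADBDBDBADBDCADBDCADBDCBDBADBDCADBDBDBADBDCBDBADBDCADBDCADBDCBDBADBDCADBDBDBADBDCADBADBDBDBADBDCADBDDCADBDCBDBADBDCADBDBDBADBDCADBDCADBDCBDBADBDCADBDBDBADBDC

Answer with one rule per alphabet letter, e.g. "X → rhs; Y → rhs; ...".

A->BDB, B->DC, C->D, D->ADB

  step 4 ⇒ step 5: DCADBDCBDBADBDCADBDBDBADBDCADBDBDBADBDCADBDDCADBDCBDBADBDCADBDBDBADBDCADBADBDBDBADBDCADBDDCADBDCBDBADBDCADBDBDBADBDCADB ⇒ ADB·D·BDB·ADB·DC·ADB·D·DC·ADB·DC·BDB·ADB·DC·ADB·D·BDB·ADB·DC·ADB·DC·ADB·DC·BDB·ADB·DC·ADB·D·BDB·ADB·DC·ADB·DC·ADB·DC·BDB·ADB·DC·ADB·D·BDB·ADB·DC·ADB·ADB·D·BDB·ADB·DC·ADB·D·DC·ADB·DC·BDB·ADB·DC·ADB·D·BDB·ADB·DC·ADB·DC·ADB·DC·BDB·ADB·DC·ADB·D·BDB·ADB·DC·BDB·ADB·DC·ADB·DC·ADB·DC·BDB·ADB·DC·ADB·D·BDB·ADB·DC·ADB·ADB·D·BDB·ADB·DC·ADB·D·DC·ADB·DC·BDB·ADB·DC·ADB·D·BDB·ADB·DC·ADB·DC·ADB·DC·BDB·ADB·DC·ADB·D·BDB·ADB·DC
    A ↦ BDB
    B ↦ DC
    C ↦ D
    D ↦ ADB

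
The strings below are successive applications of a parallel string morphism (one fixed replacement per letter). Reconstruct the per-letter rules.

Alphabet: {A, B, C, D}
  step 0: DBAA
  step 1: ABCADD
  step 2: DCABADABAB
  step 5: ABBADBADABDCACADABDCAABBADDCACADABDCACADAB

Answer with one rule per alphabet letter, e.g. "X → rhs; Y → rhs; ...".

  step 1 ⇒ step 2: ABCADD ⇒ D·CA·BA·D·AB·AB
    A ↦ D
    B ↦ CA
    C ↦ BA
    D ↦ AB

A->D, B->CA, C->BA, D->AB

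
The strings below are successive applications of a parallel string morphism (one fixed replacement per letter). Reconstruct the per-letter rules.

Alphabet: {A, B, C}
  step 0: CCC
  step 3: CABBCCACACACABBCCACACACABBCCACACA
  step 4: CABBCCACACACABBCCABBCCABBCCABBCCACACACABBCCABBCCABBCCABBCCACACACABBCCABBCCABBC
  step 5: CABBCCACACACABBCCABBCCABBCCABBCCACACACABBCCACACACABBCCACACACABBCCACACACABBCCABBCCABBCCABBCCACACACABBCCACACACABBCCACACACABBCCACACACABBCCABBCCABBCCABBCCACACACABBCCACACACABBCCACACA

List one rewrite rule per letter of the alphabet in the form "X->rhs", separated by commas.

A->BBC, B->CA, C->CA

  step 4 ⇒ step 5: CABBCCACACACABBCCABBCCABBCCABBCCACACACABBCCABBCCABBCCABBCCACACACABBCCABBCCABBC ⇒ CA·BBC·CA·CA·CA·CA·BBC·CA·BBC·CA·BBC·CA·BBC·CA·CA·CA·CA·BBC·CA·CA·CA·CA·BBC·CA·CA·CA·CA·BBC·CA·CA·CA·CA·BBC·CA·BBC·CA·BBC·CA·BBC·CA·CA·CA·CA·BBC·CA·CA·CA·CA·BBC·CA·CA·CA·CA·BBC·CA·CA·CA·CA·BBC·CA·BBC·CA·BBC·CA·BBC·CA·CA·CA·CA·BBC·CA·CA·CA·CA·BBC·CA·CA·CA
    A ↦ BBC
    B ↦ CA
    C ↦ CA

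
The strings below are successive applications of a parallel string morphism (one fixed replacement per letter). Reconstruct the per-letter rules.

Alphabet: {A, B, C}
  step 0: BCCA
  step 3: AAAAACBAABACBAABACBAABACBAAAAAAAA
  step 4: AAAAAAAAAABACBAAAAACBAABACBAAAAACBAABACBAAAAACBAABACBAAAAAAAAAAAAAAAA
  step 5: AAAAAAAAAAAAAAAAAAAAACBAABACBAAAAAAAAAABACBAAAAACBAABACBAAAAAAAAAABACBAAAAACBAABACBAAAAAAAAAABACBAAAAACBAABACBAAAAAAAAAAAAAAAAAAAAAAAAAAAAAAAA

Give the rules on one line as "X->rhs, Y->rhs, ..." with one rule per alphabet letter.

A->AA, B->ACB, C->B

  step 4 ⇒ step 5: AAAAAAAAAABACBAAAAACBAABACBAAAAACBAABACBAAAAACBAABACBAAAAAAAAAAAAAAAA ⇒ AA·AA·AA·AA·AA·AA·AA·AA·AA·AA·ACB·AA·B·ACB·AA·AA·AA·AA·AA·B·ACB·AA·AA·ACB·AA·B·ACB·AA·AA·AA·AA·AA·B·ACB·AA·AA·ACB·AA·B·ACB·AA·AA·AA·AA·AA·B·ACB·AA·AA·ACB·AA·B·ACB·AA·AA·AA·AA·AA·AA·AA·AA·AA·AA·AA·AA·AA·AA·AA·AA
    A ↦ AA
    B ↦ ACB
    C ↦ B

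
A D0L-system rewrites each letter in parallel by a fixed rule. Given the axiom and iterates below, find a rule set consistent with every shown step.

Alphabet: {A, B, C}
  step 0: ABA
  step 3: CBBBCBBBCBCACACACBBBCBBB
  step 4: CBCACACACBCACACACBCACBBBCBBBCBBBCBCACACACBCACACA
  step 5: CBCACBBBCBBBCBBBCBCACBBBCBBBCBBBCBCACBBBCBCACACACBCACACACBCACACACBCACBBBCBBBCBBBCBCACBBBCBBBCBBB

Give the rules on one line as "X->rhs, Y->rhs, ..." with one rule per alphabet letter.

A->BB, B->CA, C->CB

  step 4 ⇒ step 5: CBCACACACBCACACACBCACBBBCBBBCBBBCBCACACACBCACACA ⇒ CB·CA·CB·BB·CB·BB·CB·BB·CB·CA·CB·BB·CB·BB·CB·BB·CB·CA·CB·BB·CB·CA·CA·CA·CB·CA·CA·CA·CB·CA·CA·CA·CB·CA·CB·BB·CB·BB·CB·BB·CB·CA·CB·BB·CB·BB·CB·BB
    A ↦ BB
    B ↦ CA
    C ↦ CB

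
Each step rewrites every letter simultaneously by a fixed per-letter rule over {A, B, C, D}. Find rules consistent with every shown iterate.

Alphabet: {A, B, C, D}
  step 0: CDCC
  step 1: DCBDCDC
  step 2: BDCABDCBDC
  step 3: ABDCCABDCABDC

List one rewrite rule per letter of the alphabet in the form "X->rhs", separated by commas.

A->C, B->A, C->DC, D->B

  step 2 ⇒ step 3: BDCABDCBDC ⇒ A·B·DC·C·A·B·DC·A·B·DC
    A ↦ C
    B ↦ A
    C ↦ DC
    D ↦ B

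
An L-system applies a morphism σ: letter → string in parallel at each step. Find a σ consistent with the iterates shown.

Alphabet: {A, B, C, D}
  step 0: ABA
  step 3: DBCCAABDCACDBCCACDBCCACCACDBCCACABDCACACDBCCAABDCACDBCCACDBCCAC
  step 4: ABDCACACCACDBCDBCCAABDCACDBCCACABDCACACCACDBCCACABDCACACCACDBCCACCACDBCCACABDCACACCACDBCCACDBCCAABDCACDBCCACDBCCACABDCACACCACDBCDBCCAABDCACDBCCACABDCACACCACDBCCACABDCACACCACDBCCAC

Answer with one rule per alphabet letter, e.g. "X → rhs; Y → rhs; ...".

A->DBC, B->CA, C->CAC, D->ABD

  step 3 ⇒ step 4: DBCCAABDCACDBCCACDBCCACCACDBCCACABDCACACDBCCAABDCACDBCCACDBCCAC ⇒ ABD·CA·CAC·CAC·DBC·DBC·CA·ABD·CAC·DBC·CAC·ABD·CA·CAC·CAC·DBC·CAC·ABD·CA·CAC·CAC·DBC·CAC·CAC·DBC·CAC·ABD·CA·CAC·CAC·DBC·CAC·DBC·CA·ABD·CAC·DBC·CAC·DBC·CAC·ABD·CA·CAC·CAC·DBC·DBC·CA·ABD·CAC·DBC·CAC·ABD·CA·CAC·CAC·DBC·CAC·ABD·CA·CAC·CAC·DBC·CAC
    A ↦ DBC
    B ↦ CA
    C ↦ CAC
    D ↦ ABD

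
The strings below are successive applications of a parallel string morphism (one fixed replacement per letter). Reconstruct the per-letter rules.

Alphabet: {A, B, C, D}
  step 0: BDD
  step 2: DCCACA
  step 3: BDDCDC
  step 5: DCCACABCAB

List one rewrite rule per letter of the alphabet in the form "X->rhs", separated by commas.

A->C, B->CA, C->D, D->B

  step 2 ⇒ step 3: DCCACA ⇒ B·D·D·C·D·C
    A ↦ C
    C ↦ D
    D ↦ B
    B ↦ CA  (constrained at step 0)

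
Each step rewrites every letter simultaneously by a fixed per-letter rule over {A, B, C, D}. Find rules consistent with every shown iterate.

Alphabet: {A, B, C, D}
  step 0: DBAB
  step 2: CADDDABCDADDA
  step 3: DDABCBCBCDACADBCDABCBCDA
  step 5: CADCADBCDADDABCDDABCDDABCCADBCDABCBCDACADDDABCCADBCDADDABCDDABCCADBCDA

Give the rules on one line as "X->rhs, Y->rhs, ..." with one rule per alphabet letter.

  step 2 ⇒ step 3: CADDDABCDADDA ⇒ D·DA·BC·BC·BC·DA·CA·D·BC·DA·BC·BC·DA
    A ↦ DA
    B ↦ CA
    C ↦ D
    D ↦ BC

A->DA, B->CA, C->D, D->BC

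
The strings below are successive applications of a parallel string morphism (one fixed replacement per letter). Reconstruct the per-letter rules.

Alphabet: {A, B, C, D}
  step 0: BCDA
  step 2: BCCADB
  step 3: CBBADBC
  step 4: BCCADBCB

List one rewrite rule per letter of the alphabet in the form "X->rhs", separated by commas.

  step 3 ⇒ step 4: CBBADBC ⇒ B·C·C·AD·B·C·B
    A ↦ AD
    B ↦ C
    C ↦ B
    D ↦ B

A->AD, B->C, C->B, D->B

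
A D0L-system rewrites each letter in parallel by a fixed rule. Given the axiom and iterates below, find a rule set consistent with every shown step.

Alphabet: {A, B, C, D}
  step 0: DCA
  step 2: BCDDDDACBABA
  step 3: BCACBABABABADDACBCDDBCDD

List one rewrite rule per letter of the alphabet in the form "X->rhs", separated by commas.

A->DD, B->BC, C->AC, D->BA

  step 2 ⇒ step 3: BCDDDDACBABA ⇒ BC·AC·BA·BA·BA·BA·DD·AC·BC·DD·BC·DD
    A ↦ DD
    B ↦ BC
    C ↦ AC
    D ↦ BA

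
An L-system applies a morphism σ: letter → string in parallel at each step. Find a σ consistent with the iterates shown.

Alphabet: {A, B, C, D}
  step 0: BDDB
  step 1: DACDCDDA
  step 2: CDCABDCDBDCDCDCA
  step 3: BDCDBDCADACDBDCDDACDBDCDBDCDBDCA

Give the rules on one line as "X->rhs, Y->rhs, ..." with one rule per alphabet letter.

  step 2 ⇒ step 3: CDCABDCDBDCDCDCA ⇒ BD·CD·BD·CA·DA·CD·BD·CD·DA·CD·BD·CD·BD·CD·BD·CA
    A ↦ CA
    B ↦ DA
    C ↦ BD
    D ↦ CD

A->CA, B->DA, C->BD, D->CD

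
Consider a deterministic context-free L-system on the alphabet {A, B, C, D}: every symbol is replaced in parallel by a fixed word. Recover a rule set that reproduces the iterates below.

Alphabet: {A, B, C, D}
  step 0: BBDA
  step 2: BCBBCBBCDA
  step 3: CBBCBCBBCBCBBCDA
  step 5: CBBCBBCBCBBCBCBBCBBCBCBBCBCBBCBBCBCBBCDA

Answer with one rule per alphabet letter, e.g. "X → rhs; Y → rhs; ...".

A->DA, B->CB, C->B, D->C

  step 2 ⇒ step 3: BCBBCBBCDA ⇒ CB·B·CB·CB·B·CB·CB·B·C·DA
    A ↦ DA
    B ↦ CB
    C ↦ B
    D ↦ C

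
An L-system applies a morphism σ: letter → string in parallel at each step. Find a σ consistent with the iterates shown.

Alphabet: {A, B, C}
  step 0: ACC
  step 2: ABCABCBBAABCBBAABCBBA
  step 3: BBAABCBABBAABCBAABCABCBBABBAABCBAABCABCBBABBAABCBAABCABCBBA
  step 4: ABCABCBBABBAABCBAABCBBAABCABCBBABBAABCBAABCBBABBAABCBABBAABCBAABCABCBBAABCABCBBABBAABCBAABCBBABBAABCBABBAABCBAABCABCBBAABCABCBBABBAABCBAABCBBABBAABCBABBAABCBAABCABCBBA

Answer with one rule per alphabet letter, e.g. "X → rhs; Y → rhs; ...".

A->BBA, B->ABC, C->BA

  step 3 ⇒ step 4: BBAABCBABBAABCBAABCABCBBABBAABCBAABCABCBBABBAABCBAABCABCBBA ⇒ ABC·ABC·BBA·BBA·ABC·BA·ABC·BBA·ABC·ABC·BBA·BBA·ABC·BA·ABC·BBA·BBA·ABC·BA·BBA·ABC·BA·ABC·ABC·BBA·ABC·ABC·BBA·BBA·ABC·BA·ABC·BBA·BBA·ABC·BA·BBA·ABC·BA·ABC·ABC·BBA·ABC·ABC·BBA·BBA·ABC·BA·ABC·BBA·BBA·ABC·BA·BBA·ABC·BA·ABC·ABC·BBA
    A ↦ BBA
    B ↦ ABC
    C ↦ BA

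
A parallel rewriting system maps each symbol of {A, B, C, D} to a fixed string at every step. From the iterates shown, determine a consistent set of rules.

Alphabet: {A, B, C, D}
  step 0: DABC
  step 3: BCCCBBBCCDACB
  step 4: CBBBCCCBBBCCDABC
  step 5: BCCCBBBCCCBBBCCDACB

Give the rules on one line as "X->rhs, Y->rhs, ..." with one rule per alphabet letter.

A->DA, B->C, C->B, D->BCC

  step 4 ⇒ step 5: CBBBCCCBBBCCDABC ⇒ B·C·C·C·B·B·B·C·C·C·B·B·BCC·DA·C·B
    A ↦ DA
    B ↦ C
    C ↦ B
    D ↦ BCC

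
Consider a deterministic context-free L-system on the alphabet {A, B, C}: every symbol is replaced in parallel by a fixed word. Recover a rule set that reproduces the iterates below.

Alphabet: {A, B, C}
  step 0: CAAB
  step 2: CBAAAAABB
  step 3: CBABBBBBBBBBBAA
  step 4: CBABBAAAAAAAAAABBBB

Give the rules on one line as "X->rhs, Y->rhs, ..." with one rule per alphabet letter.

A->BB, B->A, C->CB

  step 3 ⇒ step 4: CBABBBBBBBBBBAA ⇒ CB·A·BB·A·A·A·A·A·A·A·A·A·A·BB·BB
    A ↦ BB
    B ↦ A
    C ↦ CB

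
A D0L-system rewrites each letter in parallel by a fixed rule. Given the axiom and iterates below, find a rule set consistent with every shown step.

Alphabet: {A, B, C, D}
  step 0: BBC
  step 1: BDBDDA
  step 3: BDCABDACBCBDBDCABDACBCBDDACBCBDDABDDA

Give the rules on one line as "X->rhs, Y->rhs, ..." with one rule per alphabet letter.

A->CBC, B->BD, C->DA, D->CAB

  step 0 ⇒ step 1: BBC ⇒ BD·BD·DA
    B ↦ BD
    C ↦ DA
    A ↦ CBC  (constrained at step 1)
    D ↦ CAB  (constrained at step 1)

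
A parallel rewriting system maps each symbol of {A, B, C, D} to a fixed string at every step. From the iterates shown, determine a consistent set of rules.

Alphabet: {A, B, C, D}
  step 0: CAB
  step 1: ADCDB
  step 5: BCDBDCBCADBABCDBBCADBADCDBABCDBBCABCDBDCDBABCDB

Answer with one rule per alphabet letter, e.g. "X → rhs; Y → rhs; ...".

  step 0 ⇒ step 1: CAB ⇒ A·DC·DB
    A ↦ DC
    B ↦ DB
    C ↦ A
    D ↦ BC  (constrained at step 1)

A->DC, B->DB, C->A, D->BC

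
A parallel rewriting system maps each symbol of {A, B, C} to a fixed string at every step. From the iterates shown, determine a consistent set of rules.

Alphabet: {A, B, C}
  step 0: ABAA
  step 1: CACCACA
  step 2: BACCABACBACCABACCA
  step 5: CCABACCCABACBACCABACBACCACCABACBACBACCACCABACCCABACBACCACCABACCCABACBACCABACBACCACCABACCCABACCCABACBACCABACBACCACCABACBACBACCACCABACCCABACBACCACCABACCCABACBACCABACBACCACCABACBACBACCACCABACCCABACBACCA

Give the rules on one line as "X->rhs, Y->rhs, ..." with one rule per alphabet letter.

A->CA, B->C, C->BAC

  step 1 ⇒ step 2: CACCACA ⇒ BAC·CA·BAC·BAC·CA·BAC·CA
    A ↦ CA
    C ↦ BAC
  step 0 ⇒ step 1: ABAA ⇒ CA·C·CA·CA
    B ↦ C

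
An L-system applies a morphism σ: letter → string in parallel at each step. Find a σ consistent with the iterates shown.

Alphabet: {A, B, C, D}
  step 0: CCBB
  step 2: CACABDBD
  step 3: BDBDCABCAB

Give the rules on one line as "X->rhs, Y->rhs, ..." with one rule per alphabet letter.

  step 2 ⇒ step 3: CACABDBD ⇒ B·D·B·D·CA·B·CA·B
    A ↦ D
    B ↦ CA
    C ↦ B
    D ↦ B

A->D, B->CA, C->B, D->B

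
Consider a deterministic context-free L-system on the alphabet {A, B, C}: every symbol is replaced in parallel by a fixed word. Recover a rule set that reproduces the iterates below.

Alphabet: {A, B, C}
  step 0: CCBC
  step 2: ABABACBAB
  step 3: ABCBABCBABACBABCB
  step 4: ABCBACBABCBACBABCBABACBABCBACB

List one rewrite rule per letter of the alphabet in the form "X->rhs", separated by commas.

  step 3 ⇒ step 4: ABCBABCBABACBABCB ⇒ AB·CB·A·CB·AB·CB·A·CB·AB·CB·AB·A·CB·AB·CB·A·CB
    A ↦ AB
    B ↦ CB
    C ↦ A

A->AB, B->CB, C->A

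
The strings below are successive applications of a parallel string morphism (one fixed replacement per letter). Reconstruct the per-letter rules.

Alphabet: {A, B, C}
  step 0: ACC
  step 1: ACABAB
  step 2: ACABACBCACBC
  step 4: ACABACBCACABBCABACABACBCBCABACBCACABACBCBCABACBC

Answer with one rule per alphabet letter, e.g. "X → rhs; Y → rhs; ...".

A->AC, B->BC, C->AB

  step 1 ⇒ step 2: ACABAB ⇒ AC·AB·AC·BC·AC·BC
    A ↦ AC
    B ↦ BC
    C ↦ AB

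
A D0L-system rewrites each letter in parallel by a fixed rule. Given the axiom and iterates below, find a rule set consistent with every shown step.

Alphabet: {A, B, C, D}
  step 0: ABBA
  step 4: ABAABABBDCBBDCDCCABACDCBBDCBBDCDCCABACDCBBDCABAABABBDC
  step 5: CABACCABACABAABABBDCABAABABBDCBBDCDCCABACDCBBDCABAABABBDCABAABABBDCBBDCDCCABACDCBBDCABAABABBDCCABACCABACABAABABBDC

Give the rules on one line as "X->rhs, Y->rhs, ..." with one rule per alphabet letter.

  step 4 ⇒ step 5: ABAABABBDCBBDCDCCABACDCBBDCBBDCDCCABACDCBBDCABAABABBDC ⇒ C·ABA·C·C·ABA·C·ABA·ABA·BB·DC·ABA·ABA·BB·DC·BB·DC·DC·C·ABA·C·DC·BB·DC·ABA·ABA·BB·DC·ABA·ABA·BB·DC·BB·DC·DC·C·ABA·C·DC·BB·DC·ABA·ABA·BB·DC·C·ABA·C·C·ABA·C·ABA·ABA·BB·DC
    A ↦ C
    B ↦ ABA
    C ↦ DC
    D ↦ BB

A->C, B->ABA, C->DC, D->BB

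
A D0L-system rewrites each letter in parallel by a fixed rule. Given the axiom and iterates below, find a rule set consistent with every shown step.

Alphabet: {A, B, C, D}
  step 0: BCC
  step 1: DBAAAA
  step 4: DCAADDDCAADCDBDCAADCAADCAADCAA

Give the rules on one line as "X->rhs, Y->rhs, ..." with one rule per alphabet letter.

  step 0 ⇒ step 1: BCC ⇒ DB·AA·AA
    B ↦ DB
    C ↦ AA
    A ↦ D  (constrained at step 1)
    D ↦ DC  (constrained at step 1)

A->D, B->DB, C->AA, D->DC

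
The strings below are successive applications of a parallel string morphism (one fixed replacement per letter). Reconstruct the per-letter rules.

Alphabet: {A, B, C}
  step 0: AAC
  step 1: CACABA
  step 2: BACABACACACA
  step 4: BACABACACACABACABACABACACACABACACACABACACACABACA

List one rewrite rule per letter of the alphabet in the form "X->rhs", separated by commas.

A->CA, B->CA, C->BA

  step 1 ⇒ step 2: CACABA ⇒ BA·CA·BA·CA·CA·CA
    A ↦ CA
    B ↦ CA
    C ↦ BA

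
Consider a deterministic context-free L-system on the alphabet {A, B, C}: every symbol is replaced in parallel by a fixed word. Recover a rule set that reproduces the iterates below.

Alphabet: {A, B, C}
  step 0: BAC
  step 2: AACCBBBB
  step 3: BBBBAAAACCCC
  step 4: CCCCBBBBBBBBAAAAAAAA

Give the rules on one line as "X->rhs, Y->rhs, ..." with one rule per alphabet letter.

  step 3 ⇒ step 4: BBBBAAAACCCC ⇒ C·C·C·C·BB·BB·BB·BB·AA·AA·AA·AA
    A ↦ BB
    B ↦ C
    C ↦ AA

A->BB, B->C, C->AA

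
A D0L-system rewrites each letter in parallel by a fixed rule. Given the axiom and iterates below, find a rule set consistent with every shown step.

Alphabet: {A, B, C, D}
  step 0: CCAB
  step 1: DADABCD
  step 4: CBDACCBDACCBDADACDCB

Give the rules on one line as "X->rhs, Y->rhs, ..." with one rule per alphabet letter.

  step 0 ⇒ step 1: CCAB ⇒ DA·DA·B·CD
    A ↦ B
    B ↦ CD
    C ↦ DA
    D ↦ C  (constrained at step 1)

A->B, B->CD, C->DA, D->C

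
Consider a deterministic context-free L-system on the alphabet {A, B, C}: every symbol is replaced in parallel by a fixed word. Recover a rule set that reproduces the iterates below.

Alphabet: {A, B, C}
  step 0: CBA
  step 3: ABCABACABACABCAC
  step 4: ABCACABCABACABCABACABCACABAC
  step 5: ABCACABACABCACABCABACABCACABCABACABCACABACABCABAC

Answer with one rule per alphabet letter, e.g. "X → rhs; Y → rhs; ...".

  step 4 ⇒ step 5: ABCACABCABACABCABACABCACABAC ⇒ AB·C·AC·AB·AC·AB·C·AC·AB·C·AB·AC·AB·C·AC·AB·C·AB·AC·AB·C·AC·AB·AC·AB·C·AB·AC
    A ↦ AB
    B ↦ C
    C ↦ AC

A->AB, B->C, C->AC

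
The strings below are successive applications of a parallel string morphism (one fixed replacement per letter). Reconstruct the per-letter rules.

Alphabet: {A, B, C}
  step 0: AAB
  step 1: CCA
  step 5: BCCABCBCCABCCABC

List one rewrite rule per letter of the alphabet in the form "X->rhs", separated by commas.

  step 0 ⇒ step 1: AAB ⇒ C·C·A
    A ↦ C
    B ↦ A
    C ↦ BC  (constrained at step 1)

A->C, B->A, C->BC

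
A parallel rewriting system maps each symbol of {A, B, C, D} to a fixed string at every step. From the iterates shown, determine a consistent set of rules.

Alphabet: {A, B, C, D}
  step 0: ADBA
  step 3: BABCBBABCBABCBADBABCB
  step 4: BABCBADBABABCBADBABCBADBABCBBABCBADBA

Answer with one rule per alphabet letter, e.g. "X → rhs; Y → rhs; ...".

A->BC, B->BA, C->D, D->B

  step 3 ⇒ step 4: BABCBBABCBABCBADBABCB ⇒ BA·BC·BA·D·BA·BA·BC·BA·D·BA·BC·BA·D·BA·BC·B·BA·BC·BA·D·BA
    A ↦ BC
    B ↦ BA
    C ↦ D
    D ↦ B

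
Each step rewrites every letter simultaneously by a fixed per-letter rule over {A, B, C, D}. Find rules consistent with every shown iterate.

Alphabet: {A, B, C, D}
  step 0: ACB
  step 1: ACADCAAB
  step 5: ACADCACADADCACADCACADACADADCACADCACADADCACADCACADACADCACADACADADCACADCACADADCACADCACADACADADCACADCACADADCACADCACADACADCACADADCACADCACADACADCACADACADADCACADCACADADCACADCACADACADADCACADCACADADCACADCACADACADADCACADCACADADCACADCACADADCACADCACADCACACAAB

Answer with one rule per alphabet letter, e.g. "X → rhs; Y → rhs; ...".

A->AC, B->AAB, C->ADC, D->AD

  step 0 ⇒ step 1: ACB ⇒ AC·ADC·AAB
    A ↦ AC
    B ↦ AAB
    C ↦ ADC
    D ↦ AD  (constrained at step 1)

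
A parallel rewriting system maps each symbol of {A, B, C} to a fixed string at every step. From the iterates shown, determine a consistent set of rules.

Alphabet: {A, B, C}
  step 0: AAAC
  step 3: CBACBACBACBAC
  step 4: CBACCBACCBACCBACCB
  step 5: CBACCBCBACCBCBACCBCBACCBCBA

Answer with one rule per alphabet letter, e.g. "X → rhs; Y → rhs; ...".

A->C, B->A, C->CB

  step 4 ⇒ step 5: CBACCBACCBACCBACCB ⇒ CB·A·C·CB·CB·A·C·CB·CB·A·C·CB·CB·A·C·CB·CB·A
    A ↦ C
    B ↦ A
    C ↦ CB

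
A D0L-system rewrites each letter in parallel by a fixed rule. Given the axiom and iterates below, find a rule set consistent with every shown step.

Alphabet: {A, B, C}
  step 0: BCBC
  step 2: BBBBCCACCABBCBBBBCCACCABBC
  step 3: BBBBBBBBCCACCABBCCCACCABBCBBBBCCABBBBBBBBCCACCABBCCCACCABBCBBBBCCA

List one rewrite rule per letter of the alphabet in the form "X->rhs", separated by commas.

A->BBC, B->BB, C->CCA

  step 2 ⇒ step 3: BBBBCCACCABBCBBBBCCACCABBC ⇒ BB·BB·BB·BB·CCA·CCA·BBC·CCA·CCA·BBC·BB·BB·CCA·BB·BB·BB·BB·CCA·CCA·BBC·CCA·CCA·BBC·BB·BB·CCA
    A ↦ BBC
    B ↦ BB
    C ↦ CCA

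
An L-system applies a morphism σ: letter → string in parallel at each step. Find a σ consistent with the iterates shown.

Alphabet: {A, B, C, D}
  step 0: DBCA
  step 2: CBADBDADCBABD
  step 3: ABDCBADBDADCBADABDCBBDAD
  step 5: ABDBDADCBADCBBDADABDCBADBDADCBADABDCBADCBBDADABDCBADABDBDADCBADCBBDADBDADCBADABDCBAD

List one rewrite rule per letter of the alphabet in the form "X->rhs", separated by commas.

A->CB, B->BD, C->A, D->AD

  step 2 ⇒ step 3: CBADBDADCBABD ⇒ A·BD·CB·AD·BD·AD·CB·AD·A·BD·CB·BD·AD
    A ↦ CB
    B ↦ BD
    C ↦ A
    D ↦ AD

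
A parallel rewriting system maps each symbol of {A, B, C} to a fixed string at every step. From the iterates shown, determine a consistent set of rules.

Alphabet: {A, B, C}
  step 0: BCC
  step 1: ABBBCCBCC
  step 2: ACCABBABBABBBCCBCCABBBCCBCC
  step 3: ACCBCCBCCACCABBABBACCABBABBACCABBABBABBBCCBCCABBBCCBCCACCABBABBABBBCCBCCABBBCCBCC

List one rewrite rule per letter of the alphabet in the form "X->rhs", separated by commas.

  step 2 ⇒ step 3: ACCABBABBABBBCCBCCABBBCCBCC ⇒ ACC·BCC·BCC·ACC·ABB·ABB·ACC·ABB·ABB·ACC·ABB·ABB·ABB·BCC·BCC·ABB·BCC·BCC·ACC·ABB·ABB·ABB·BCC·BCC·ABB·BCC·BCC
    A ↦ ACC
    B ↦ ABB
    C ↦ BCC

A->ACC, B->ABB, C->BCC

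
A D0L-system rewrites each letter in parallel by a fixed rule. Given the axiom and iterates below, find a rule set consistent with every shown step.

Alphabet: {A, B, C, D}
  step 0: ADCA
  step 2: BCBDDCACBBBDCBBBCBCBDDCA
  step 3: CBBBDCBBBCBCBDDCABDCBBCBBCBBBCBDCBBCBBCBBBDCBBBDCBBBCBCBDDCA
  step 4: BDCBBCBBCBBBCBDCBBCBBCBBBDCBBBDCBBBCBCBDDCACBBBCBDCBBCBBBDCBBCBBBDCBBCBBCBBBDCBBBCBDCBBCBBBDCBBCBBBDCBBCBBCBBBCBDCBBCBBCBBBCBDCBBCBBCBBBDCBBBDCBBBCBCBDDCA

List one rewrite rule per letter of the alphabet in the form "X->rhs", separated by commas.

A->DCA, B->CBB, C->BD, D->BC

  step 3 ⇒ step 4: CBBBDCBBBCBCBDDCABDCBBCBBCBBBCBDCBBCBBCBBBDCBBBDCBBBCBCBDDCA ⇒ BD·CBB·CBB·CBB·BC·BD·CBB·CBB·CBB·BD·CBB·BD·CBB·BC·BC·BD·DCA·CBB·BC·BD·CBB·CBB·BD·CBB·CBB·BD·CBB·CBB·CBB·BD·CBB·BC·BD·CBB·CBB·BD·CBB·CBB·BD·CBB·CBB·CBB·BC·BD·CBB·CBB·CBB·BC·BD·CBB·CBB·CBB·BD·CBB·BD·CBB·BC·BC·BD·DCA
    A ↦ DCA
    B ↦ CBB
    C ↦ BD
    D ↦ BC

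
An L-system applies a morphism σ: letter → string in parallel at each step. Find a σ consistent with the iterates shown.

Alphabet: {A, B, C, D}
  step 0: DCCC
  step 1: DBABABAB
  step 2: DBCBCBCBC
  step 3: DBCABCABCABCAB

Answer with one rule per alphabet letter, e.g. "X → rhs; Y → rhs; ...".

  step 2 ⇒ step 3: DBCBCBCBC ⇒ DB·C·AB·C·AB·C·AB·C·AB
    B ↦ C
    C ↦ AB
    D ↦ DB
  step 1 ⇒ step 2: DBABABAB ⇒ DB·C·B·C·B·C·B·C
    A ↦ B

A->B, B->C, C->AB, D->DB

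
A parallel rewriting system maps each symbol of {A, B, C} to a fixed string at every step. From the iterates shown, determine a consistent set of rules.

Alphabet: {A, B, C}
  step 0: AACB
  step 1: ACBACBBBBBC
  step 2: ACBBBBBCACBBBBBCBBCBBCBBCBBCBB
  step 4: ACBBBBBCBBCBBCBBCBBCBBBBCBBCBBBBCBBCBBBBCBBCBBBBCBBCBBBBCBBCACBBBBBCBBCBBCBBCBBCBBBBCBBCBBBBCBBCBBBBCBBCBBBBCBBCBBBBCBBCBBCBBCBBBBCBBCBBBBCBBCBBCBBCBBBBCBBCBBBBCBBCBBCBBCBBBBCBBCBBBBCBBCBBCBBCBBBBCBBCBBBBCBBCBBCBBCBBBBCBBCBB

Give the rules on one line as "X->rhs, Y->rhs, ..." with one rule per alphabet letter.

A->ACB, B->BBC, C->BB

  step 1 ⇒ step 2: ACBACBBBBBC ⇒ ACB·BB·BBC·ACB·BB·BBC·BBC·BBC·BBC·BBC·BB
    A ↦ ACB
    B ↦ BBC
    C ↦ BB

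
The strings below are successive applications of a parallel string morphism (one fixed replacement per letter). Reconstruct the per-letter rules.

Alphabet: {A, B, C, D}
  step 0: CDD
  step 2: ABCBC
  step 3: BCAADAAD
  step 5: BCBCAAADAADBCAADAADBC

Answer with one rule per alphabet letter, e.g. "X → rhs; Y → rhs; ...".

A->BC, B->AA, C->D, D->A

  step 2 ⇒ step 3: ABCBC ⇒ BC·AA·D·AA·D
    A ↦ BC
    B ↦ AA
    C ↦ D
    D ↦ A  (constrained at step 0)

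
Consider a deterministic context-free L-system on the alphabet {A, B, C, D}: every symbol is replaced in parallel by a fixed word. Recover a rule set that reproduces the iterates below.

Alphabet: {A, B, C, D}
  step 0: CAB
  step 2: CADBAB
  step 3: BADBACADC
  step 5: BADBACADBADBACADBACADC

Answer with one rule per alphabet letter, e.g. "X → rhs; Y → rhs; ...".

  step 2 ⇒ step 3: CADBAB ⇒ B·AD·BA·C·AD·C
    A ↦ AD
    B ↦ C
    C ↦ B
    D ↦ BA

A->AD, B->C, C->B, D->BA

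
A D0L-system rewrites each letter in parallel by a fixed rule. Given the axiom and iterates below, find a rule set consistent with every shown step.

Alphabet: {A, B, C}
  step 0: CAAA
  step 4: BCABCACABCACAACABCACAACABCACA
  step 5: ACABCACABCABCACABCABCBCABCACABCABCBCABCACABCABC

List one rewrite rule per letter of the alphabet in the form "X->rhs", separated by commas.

A->BC, B->AC, C->A

  step 4 ⇒ step 5: BCABCACABCACAACABCACAACABCACA ⇒ AC·A·BC·AC·A·BC·A·BC·AC·A·BC·A·BC·BC·A·BC·AC·A·BC·A·BC·BC·A·BC·AC·A·BC·A·BC
    A ↦ BC
    B ↦ AC
    C ↦ A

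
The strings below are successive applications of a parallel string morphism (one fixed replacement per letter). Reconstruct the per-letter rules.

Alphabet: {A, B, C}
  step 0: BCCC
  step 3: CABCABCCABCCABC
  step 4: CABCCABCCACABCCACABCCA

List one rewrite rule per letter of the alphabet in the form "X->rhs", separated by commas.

  step 3 ⇒ step 4: CABCABCCABCCABC ⇒ CA·B·C·CA·B·C·CA·CA·B·C·CA·CA·B·C·CA
    A ↦ B
    B ↦ C
    C ↦ CA

A->B, B->C, C->CA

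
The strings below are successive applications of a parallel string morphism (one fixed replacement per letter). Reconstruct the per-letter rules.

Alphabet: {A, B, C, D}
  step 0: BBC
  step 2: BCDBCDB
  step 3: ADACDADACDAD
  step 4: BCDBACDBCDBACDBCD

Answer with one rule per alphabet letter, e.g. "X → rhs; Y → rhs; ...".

A->B, B->AD, C->A, D->CD

  step 3 ⇒ step 4: ADACDADACDAD ⇒ B·CD·B·A·CD·B·CD·B·A·CD·B·CD
    A ↦ B
    C ↦ A
    D ↦ CD
  step 2 ⇒ step 3: BCDBCDB ⇒ AD·A·CD·AD·A·CD·AD
    B ↦ AD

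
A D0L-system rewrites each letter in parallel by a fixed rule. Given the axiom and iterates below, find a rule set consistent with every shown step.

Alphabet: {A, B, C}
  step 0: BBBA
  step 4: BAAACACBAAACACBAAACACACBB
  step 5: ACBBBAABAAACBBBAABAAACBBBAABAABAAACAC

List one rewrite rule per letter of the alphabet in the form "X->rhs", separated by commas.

A->B, B->AC, C->AA

  step 4 ⇒ step 5: BAAACACBAAACACBAAACACACBB ⇒ AC·B·B·B·AA·B·AA·AC·B·B·B·AA·B·AA·AC·B·B·B·AA·B·AA·B·AA·AC·AC
    A ↦ B
    B ↦ AC
    C ↦ AA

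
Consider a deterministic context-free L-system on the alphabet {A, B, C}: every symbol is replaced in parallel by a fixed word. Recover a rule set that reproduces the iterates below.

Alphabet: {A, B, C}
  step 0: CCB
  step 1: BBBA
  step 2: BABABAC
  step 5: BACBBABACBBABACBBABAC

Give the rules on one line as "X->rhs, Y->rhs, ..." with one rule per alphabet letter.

A->C, B->BA, C->B

  step 1 ⇒ step 2: BBBA ⇒ BA·BA·BA·C
    A ↦ C
    B ↦ BA
  step 0 ⇒ step 1: CCB ⇒ B·B·BA
    C ↦ B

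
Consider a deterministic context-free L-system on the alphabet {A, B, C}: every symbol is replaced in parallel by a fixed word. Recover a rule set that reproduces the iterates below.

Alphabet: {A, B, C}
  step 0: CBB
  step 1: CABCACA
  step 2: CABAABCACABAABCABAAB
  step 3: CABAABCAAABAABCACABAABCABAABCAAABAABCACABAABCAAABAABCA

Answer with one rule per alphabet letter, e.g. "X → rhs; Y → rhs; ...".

  step 2 ⇒ step 3: CABAABCACABAABCABAAB ⇒ CAB·AAB·CA·AAB·AAB·CA·CAB·AAB·CAB·AAB·CA·AAB·AAB·CA·CAB·AAB·CA·AAB·AAB·CA
    A ↦ AAB
    B ↦ CA
    C ↦ CAB

A->AAB, B->CA, C->CAB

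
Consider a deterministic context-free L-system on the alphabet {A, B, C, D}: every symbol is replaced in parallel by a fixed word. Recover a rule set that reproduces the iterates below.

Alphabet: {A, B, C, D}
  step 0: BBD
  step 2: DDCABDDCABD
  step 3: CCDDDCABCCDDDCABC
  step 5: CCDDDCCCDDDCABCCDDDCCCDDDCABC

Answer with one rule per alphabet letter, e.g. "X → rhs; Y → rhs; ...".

  step 2 ⇒ step 3: DDCABDDCABD ⇒ C·C·D·DDC·AB·C·C·D·DDC·AB·C
    A ↦ DDC
    B ↦ AB
    C ↦ D
    D ↦ C

A->DDC, B->AB, C->D, D->C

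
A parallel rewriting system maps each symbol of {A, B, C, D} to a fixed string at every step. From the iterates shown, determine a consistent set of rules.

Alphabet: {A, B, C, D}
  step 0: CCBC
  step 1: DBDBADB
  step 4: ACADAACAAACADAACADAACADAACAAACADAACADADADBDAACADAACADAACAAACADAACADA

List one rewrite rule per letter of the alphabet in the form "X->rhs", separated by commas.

  step 0 ⇒ step 1: CCBC ⇒ DB·DB·A·DB
    B ↦ A
    C ↦ DB
    A ↦ DA  (constrained at step 1)
    D ↦ ACA  (constrained at step 1)

A->DA, B->A, C->DB, D->ACA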